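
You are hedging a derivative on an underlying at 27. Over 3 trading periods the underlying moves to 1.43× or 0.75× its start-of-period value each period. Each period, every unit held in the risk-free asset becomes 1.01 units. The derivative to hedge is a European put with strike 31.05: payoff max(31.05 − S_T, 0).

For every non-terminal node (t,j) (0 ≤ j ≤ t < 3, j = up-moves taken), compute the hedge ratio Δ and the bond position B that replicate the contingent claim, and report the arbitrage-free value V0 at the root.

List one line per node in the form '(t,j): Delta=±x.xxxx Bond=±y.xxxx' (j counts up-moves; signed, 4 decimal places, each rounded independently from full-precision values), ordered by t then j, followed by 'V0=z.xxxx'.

Under the risk-neutral measure, an up-move has probability p* = (R−d)/(u−d) = 0.3824 and values discount at R = 1.01.
Terminal values V(3,·): V(3,0)=19.6594, V(3,1)=9.3319, V(3,2)=0.0000, V(3,3)=0.0000
(2,0): S=15.1875. Δ = (V_up−V_dn)/(S_up−S_dn) = (9.3319−19.6594)/(21.7181−11.3906) = -1.0000. V = [p*·9.3319 + (1−p*)·19.6594]/1.01 = 15.5551. B = V − Δ·S = 30.7426.
(2,1): S=28.9575. Δ = (V_up−V_dn)/(S_up−S_dn) = (0.0000−9.3319)/(41.4092−21.7181) = -0.4739. V = [p*·0.0000 + (1−p*)·9.3319]/1.01 = 5.7067. B = V − Δ·S = 19.4301.
(2,2): S=55.2123. Δ = (V_up−V_dn)/(S_up−S_dn) = (0.0000−0.0000)/(78.9536−41.4092) = 0.0000. V = [p*·0.0000 + (1−p*)·0.0000]/1.01 = 0.0000. B = V − Δ·S = 0.0000.
(1,0): S=20.2500. Δ = (V_up−V_dn)/(S_up−S_dn) = (5.7067−15.5551)/(28.9575−15.1875) = -0.7152. V = [p*·5.7067 + (1−p*)·15.5551]/1.01 = 11.6728. B = V − Δ·S = 26.1557.
(1,1): S=38.6100. Δ = (V_up−V_dn)/(S_up−S_dn) = (0.0000−5.7067)/(55.2123−28.9575) = -0.2174. V = [p*·0.0000 + (1−p*)·5.7067]/1.01 = 3.4899. B = V − Δ·S = 11.8821.
(0,0): S=27.0000. Δ = (V_up−V_dn)/(S_up−S_dn) = (3.4899−11.6728)/(38.6100−20.2500) = -0.4457. V = [p*·3.4899 + (1−p*)·11.6728]/1.01 = 8.4594. B = V − Δ·S = 20.4932.
Self-financing check: at every node Δ·S+B equals the discounted successor values.

(0,0): Delta=-0.4457 Bond=20.4932
(1,0): Delta=-0.7152 Bond=26.1557
(1,1): Delta=-0.2174 Bond=11.8821
(2,0): Delta=-1.0000 Bond=30.7426
(2,1): Delta=-0.4739 Bond=19.4301
(2,2): Delta=0.0000 Bond=0.0000
V0=8.4594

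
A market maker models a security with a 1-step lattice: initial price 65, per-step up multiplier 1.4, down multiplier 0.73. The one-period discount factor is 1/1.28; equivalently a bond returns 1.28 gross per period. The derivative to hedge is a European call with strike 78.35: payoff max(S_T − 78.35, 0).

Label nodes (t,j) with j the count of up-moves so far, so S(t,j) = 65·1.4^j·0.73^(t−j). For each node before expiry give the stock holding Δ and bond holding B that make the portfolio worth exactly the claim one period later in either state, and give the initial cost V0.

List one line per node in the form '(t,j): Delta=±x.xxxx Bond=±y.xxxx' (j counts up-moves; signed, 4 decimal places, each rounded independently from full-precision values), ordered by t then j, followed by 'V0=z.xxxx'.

No-arbitrage ⇒ martingale measure with p* = (R−d)/(u−d) = 0.8209.
At expiry t=1: V(1,0)=0.0000, V(1,1)=12.6500
(0,0): S=65.0000. Δ = (V_up−V_dn)/(S_up−S_dn) = (12.6500−0.0000)/(91.0000−47.4500) = 0.2905. V = [p*·12.6500 + (1−p*)·0.0000]/1.28 = 8.1128. B = V − Δ·S = -10.7678.
Self-financing check: at every node Δ·S+B equals the discounted successor values.

(0,0): Delta=0.2905 Bond=-10.7678
V0=8.1128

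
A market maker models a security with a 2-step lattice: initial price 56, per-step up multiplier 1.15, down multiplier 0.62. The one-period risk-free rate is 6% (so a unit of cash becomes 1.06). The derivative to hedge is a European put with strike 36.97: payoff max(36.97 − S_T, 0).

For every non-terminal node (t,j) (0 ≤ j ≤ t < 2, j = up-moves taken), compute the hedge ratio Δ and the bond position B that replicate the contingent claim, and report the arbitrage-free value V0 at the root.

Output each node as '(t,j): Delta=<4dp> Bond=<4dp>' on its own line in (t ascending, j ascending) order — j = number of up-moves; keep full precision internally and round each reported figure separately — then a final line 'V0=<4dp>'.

(0,0): Delta=-0.0834 Bond=5.0644
(1,0): Delta=-0.8393 Bond=31.6129
(1,1): Delta=0.0000 Bond=0.0000
V0=0.3963

Under the risk-neutral measure, an up-move has probability p* = (R−d)/(u−d) = 0.8302 and values discount at R = 1.06.
At expiry t=2: V(2,0)=15.4436, V(2,1)=0.0000, V(2,2)=0.0000
Node (1,0) S=34.7200: V=(p*·0.0000+(1−p*)·15.4436)/1.06=2.4741; Δ=(0.0000−15.4436)/(39.9280−21.5264)=-0.8393; B=V−Δ·S=31.6129
Node (1,1) S=64.4000: V=(p*·0.0000+(1−p*)·0.0000)/1.06=0.0000; Δ=(0.0000−0.0000)/(74.0600−39.9280)=0.0000; B=V−Δ·S=0.0000
Node (0,0) S=56.0000: V=(p*·0.0000+(1−p*)·2.4741)/1.06=0.3963; Δ=(0.0000−2.4741)/(64.4000−34.7200)=-0.0834; B=V−Δ·S=5.0644
Self-financing check: at every node Δ·S+B equals the discounted successor values.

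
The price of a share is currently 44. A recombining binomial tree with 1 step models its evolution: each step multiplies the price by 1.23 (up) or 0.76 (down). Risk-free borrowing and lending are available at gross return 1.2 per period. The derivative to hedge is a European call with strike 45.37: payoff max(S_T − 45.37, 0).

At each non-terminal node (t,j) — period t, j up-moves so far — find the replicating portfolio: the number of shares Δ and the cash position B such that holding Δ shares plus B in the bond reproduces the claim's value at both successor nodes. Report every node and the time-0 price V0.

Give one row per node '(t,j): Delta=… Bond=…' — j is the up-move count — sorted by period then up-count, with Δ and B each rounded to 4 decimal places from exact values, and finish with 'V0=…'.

(0,0): Delta=0.4231 Bond=-11.7908
V0=6.8262

The replicating-portfolio and risk-neutral prices coincide; use p* = (1.2−0.76)/(1.23−0.76) = 0.9362 for the latter.
At expiry t=1: V(1,0)=0.0000, V(1,1)=8.7500
Node (0,0) S=44.0000: V=(p*·8.7500+(1−p*)·0.0000)/1.2=6.8262; Δ=(8.7500−0.0000)/(54.1200−33.4400)=0.4231; B=V−Δ·S=-11.7908
Root portfolio cost Δ·44+B reproduces V0=6.8262.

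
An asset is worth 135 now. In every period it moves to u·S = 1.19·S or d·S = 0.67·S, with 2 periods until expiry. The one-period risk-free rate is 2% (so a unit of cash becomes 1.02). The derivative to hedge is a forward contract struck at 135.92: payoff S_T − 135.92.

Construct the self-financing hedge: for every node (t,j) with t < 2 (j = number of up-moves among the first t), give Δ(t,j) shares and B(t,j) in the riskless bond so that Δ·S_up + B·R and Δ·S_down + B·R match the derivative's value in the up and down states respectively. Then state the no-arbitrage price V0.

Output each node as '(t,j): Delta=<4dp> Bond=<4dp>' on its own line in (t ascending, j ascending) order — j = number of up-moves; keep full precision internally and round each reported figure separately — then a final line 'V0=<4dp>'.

The replicating-portfolio and risk-neutral prices coincide; use p* = (1.02−0.67)/(1.19−0.67) = 0.6731 for the latter.
At expiry t=2: V(2,0)=-75.3185, V(2,1)=-28.2845, V(2,2)=55.2535
Node (1,0) S=90.4500: V=(p*·-28.2845+(1−p*)·-75.3185)/1.02=-42.8049; Δ=(-28.2845−-75.3185)/(107.6355−60.6015)=1.0000; B=V−Δ·S=-133.2549
Node (1,1) S=160.6500: V=(p*·55.2535+(1−p*)·-28.2845)/1.02=27.3951; Δ=(55.2535−-28.2845)/(191.1735−107.6355)=1.0000; B=V−Δ·S=-133.2549
Node (0,0) S=135.0000: V=(p*·27.3951+(1−p*)·-42.8049)/1.02=4.3579; Δ=(27.3951−-42.8049)/(160.6500−90.4500)=1.0000; B=V−Δ·S=-130.6421
The time-0 hedge costs 4.3579, which is the no-arbitrage price.

(0,0): Delta=1.0000 Bond=-130.6421
(1,0): Delta=1.0000 Bond=-133.2549
(1,1): Delta=1.0000 Bond=-133.2549
V0=4.3579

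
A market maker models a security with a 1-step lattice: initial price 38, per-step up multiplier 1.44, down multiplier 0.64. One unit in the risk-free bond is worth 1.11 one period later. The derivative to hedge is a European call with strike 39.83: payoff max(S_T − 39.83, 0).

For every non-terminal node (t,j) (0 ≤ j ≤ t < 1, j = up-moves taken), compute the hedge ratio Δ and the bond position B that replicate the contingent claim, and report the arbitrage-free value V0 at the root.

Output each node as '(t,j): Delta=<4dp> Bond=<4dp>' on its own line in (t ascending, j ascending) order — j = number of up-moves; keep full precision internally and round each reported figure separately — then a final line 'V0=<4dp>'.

(0,0): Delta=0.4898 Bond=-10.7315
V0=7.8810

The replicating-portfolio and risk-neutral prices coincide; use p* = (1.11−0.64)/(1.44−0.64) = 0.5875 for the latter.
Terminal values V(1,·): V(1,0)=0.0000, V(1,1)=14.8900
(0,0): S=38.0000. Δ = (V_up−V_dn)/(S_up−S_dn) = (14.8900−0.0000)/(54.7200−24.3200) = 0.4898. V = [p*·14.8900 + (1−p*)·0.0000]/1.11 = 7.8810. B = V − Δ·S = -10.7315.
Check: Δ(0,0)·S0 + B(0,0) = 7.8810 = V0.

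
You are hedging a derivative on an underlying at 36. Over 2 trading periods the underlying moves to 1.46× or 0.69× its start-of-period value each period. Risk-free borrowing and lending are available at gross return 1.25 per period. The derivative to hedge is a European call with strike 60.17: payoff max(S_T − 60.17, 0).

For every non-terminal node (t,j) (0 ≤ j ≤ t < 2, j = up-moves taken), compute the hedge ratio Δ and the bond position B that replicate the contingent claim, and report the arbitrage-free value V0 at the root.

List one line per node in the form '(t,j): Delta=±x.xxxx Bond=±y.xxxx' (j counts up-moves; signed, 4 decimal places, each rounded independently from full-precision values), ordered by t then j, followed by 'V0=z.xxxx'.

Since d<R<u, set p* = (R−d)/(u−d) = 0.7273; price each node as the discounted p*-expectation of its children.
Terminal values V(2,·): V(2,0)=0.0000, V(2,1)=0.0000, V(2,2)=16.5676
Node (1,0) S=24.8400: V=(p*·0.0000+(1−p*)·0.0000)/1.25=0.0000; Δ=(0.0000−0.0000)/(36.2664−17.1396)=0.0000; B=V−Δ·S=0.0000
Node (1,1) S=52.5600: V=(p*·16.5676+(1−p*)·0.0000)/1.25=9.6393; Δ=(16.5676−0.0000)/(76.7376−36.2664)=0.4094; B=V−Δ·S=-11.8770
Node (0,0) S=36.0000: V=(p*·9.6393+(1−p*)·0.0000)/1.25=5.6083; Δ=(9.6393−0.0000)/(52.5600−24.8400)=0.3477; B=V−Δ·S=-6.9103
Check: Δ(0,0)·S0 + B(0,0) = 5.6083 = V0.

(0,0): Delta=0.3477 Bond=-6.9103
(1,0): Delta=0.0000 Bond=0.0000
(1,1): Delta=0.4094 Bond=-11.8770
V0=5.6083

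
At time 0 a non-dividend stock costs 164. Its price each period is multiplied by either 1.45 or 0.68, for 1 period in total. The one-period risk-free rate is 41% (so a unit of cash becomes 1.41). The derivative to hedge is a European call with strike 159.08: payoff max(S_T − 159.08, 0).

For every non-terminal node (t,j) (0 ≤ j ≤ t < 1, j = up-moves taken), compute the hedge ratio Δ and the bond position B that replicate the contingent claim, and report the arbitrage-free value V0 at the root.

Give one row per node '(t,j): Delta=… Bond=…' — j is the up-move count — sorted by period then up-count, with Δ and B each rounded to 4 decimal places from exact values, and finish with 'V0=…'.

The replicating-portfolio and risk-neutral prices coincide; use p* = (1.41−0.68)/(1.45−0.68) = 0.9481 for the latter.
Terminal values V(1,·): V(1,0)=0.0000, V(1,1)=78.7200
  t=0,j=0: stock 164.0000 → up 237.8000 (V=78.7200), down 111.5200 (V=0.0000). Price 52.9295; hedge Δ=0.6234, bond B=-49.3042.
Root portfolio cost Δ·164+B reproduces V0=52.9295.

(0,0): Delta=0.6234 Bond=-49.3042
V0=52.9295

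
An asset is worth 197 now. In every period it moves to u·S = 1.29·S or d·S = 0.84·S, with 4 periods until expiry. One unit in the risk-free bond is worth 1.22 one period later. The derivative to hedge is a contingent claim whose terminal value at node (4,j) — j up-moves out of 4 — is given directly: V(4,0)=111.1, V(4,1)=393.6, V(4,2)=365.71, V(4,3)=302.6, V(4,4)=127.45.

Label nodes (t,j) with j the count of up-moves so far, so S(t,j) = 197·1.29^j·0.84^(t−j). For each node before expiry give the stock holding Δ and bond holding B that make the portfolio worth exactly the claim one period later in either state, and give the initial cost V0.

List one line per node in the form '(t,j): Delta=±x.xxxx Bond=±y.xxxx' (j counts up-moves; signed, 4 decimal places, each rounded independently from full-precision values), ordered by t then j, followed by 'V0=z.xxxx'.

Since d<R<u, set p* = (R−d)/(u−d) = 0.8444; price each node as the discounted p*-expectation of its children.
At expiry t=4: V(4,0)=111.1000, V(4,1)=393.6000, V(4,2)=365.7100, V(4,3)=302.6000, V(4,4)=127.4500
Node (3,0) S=116.7627: V=(p*·393.6000+(1−p*)·111.1000)/1.22=286.6029; Δ=(393.6000−111.1000)/(150.6239−98.0807)=5.3765; B=V−Δ·S=-341.1749
Node (3,1) S=179.3141: V=(p*·365.7100+(1−p*)·393.6000)/1.22=303.3184; Δ=(365.7100−393.6000)/(231.3152−150.6239)=-0.3456; B=V−Δ·S=365.2962
Node (3,2) S=275.3753: V=(p*·302.6000+(1−p*)·365.7100)/1.22=256.0796; Δ=(302.6000−365.7100)/(355.2341−231.3152)=-0.5093; B=V−Δ·S=396.3240
Node (3,3) S=422.8977: V=(p*·127.4500+(1−p*)·302.6000)/1.22=126.7996; Δ=(127.4500−302.6000)/(545.5381−355.2341)=-0.9204; B=V−Δ·S=516.0219
Node (2,0) S=139.0032: V=(p*·303.3184+(1−p*)·286.6029)/1.22=246.4903; Δ=(303.3184−286.6029)/(179.3141−116.7627)=0.2672; B=V−Δ·S=209.3448
Node (2,1) S=213.4692: V=(p*·256.0796+(1−p*)·303.3184)/1.22=215.9245; Δ=(256.0796−303.3184)/(275.3753−179.3141)=-0.4918; B=V−Δ·S=320.8996
Node (2,2) S=327.8277: V=(p*·126.7996+(1−p*)·256.0796)/1.22=120.4179; Δ=(126.7996−256.0796)/(422.8977−275.3753)=-0.8763; B=V−Δ·S=407.7067
Node (1,0) S=165.4800: V=(p*·215.9245+(1−p*)·246.4903)/1.22=180.8846; Δ=(215.9245−246.4903)/(213.4692−139.0032)=-0.4105; B=V−Δ·S=248.8087
Node (1,1) S=254.1300: V=(p*·120.4179+(1−p*)·215.9245)/1.22=110.8807; Δ=(120.4179−215.9245)/(327.8277−213.4692)=-0.8352; B=V−Δ·S=323.1175
Node (0,0) S=197.0000: V=(p*·110.8807+(1−p*)·180.8846)/1.22=99.8116; Δ=(110.8807−180.8846)/(254.1300−165.4800)=-0.7897; B=V−Δ·S=255.3757
Root portfolio cost Δ·197+B reproduces V0=99.8116.

(0,0): Delta=-0.7897 Bond=255.3757
(1,0): Delta=-0.4105 Bond=248.8087
(1,1): Delta=-0.8352 Bond=323.1175
(2,0): Delta=0.2672 Bond=209.3448
(2,1): Delta=-0.4918 Bond=320.8996
(2,2): Delta=-0.8763 Bond=407.7067
(3,0): Delta=5.3765 Bond=-341.1749
(3,1): Delta=-0.3456 Bond=365.2962
(3,2): Delta=-0.5093 Bond=396.3240
(3,3): Delta=-0.9204 Bond=516.0219
V0=99.8116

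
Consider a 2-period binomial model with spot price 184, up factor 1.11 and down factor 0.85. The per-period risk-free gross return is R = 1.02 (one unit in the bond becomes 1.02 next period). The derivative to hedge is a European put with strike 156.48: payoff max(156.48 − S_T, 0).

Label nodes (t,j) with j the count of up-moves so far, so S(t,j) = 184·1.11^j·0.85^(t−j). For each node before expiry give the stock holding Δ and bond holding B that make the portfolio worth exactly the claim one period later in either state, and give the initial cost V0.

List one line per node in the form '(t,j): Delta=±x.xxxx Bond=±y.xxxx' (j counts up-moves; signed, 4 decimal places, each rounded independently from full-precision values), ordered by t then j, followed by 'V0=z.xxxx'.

The replicating-portfolio and risk-neutral prices coincide; use p* = (1.02−0.85)/(1.11−0.85) = 0.6538 for the latter.
Payoff layer (t=2): V(2,0)=23.5400, V(2,1)=0.0000, V(2,2)=0.0000
(1,0): S=156.4000. Δ = (V_up−V_dn)/(S_up−S_dn) = (0.0000−23.5400)/(173.6040−132.9400) = -0.5789. V = [p*·0.0000 + (1−p*)·23.5400]/1.02 = 7.9887. B = V − Δ·S = 98.5271.
(1,1): S=204.2400. Δ = (V_up−V_dn)/(S_up−S_dn) = (0.0000−0.0000)/(226.7064−173.6040) = 0.0000. V = [p*·0.0000 + (1−p*)·0.0000]/1.02 = 0.0000. B = V − Δ·S = 0.0000.
(0,0): S=184.0000. Δ = (V_up−V_dn)/(S_up−S_dn) = (0.0000−7.9887)/(204.2400−156.4000) = -0.1670. V = [p*·0.0000 + (1−p*)·7.9887]/1.02 = 2.7111. B = V − Δ·S = 33.4368.
Root portfolio cost Δ·184+B reproduces V0=2.7111.

(0,0): Delta=-0.1670 Bond=33.4368
(1,0): Delta=-0.5789 Bond=98.5271
(1,1): Delta=0.0000 Bond=0.0000
V0=2.7111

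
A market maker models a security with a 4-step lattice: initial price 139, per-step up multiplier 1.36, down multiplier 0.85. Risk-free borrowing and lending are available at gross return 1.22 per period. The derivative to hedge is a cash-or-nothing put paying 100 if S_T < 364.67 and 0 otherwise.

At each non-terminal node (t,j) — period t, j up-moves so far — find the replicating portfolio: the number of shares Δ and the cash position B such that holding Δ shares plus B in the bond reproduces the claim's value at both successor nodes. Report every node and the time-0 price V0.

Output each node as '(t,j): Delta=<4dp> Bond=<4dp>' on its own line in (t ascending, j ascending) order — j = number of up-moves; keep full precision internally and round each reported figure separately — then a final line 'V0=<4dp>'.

(0,0): Delta=-0.2966 Bond=73.8678
(1,0): Delta=0.0000 Bond=55.0707
(1,1): Delta=-0.3668 Bond=103.3802
(2,0): Delta=0.0000 Bond=67.1862
(2,1): Delta=0.0000 Bond=67.1862
(2,2): Delta=-0.4535 Bond=148.4245
(3,0): Delta=0.0000 Bond=81.9672
(3,1): Delta=0.0000 Bond=81.9672
(3,2): Delta=0.0000 Bond=81.9672
(3,3): Delta=-0.5608 Bond=218.5792
V0=32.6348

Risk-neutral probability p* = (R−d)/(u−d) = (1.22−0.85)/(1.36−0.85) = 0.7255.
Terminal payoffs: V(4,0)=100.0000, V(4,1)=100.0000, V(4,2)=100.0000, V(4,3)=100.0000, V(4,4)=0.0000
  t=3,j=0: stock 85.3634 → up 116.0942 (V=100.0000), down 72.5589 (V=100.0000). Price 81.9672; hedge Δ=0.0000, bond B=81.9672.
  t=3,j=1: stock 136.5814 → up 185.7507 (V=100.0000), down 116.0942 (V=100.0000). Price 81.9672; hedge Δ=0.0000, bond B=81.9672.
  t=3,j=2: stock 218.5302 → up 297.2011 (V=100.0000), down 185.7507 (V=100.0000). Price 81.9672; hedge Δ=0.0000, bond B=81.9672.
  t=3,j=3: stock 349.6484 → up 475.5218 (V=0.0000), down 297.2011 (V=100.0000). Price 22.5008; hedge Δ=-0.5608, bond B=218.5792.
  t=2,j=0: stock 100.4275 → up 136.5814 (V=81.9672), down 85.3634 (V=81.9672). Price 67.1862; hedge Δ=0.0000, bond B=67.1862.
  t=2,j=1: stock 160.6840 → up 218.5302 (V=81.9672), down 136.5814 (V=81.9672). Price 67.1862; hedge Δ=0.0000, bond B=67.1862.
  t=2,j=2: stock 257.0944 → up 349.6484 (V=22.5008), down 218.5302 (V=81.9672). Price 31.8237; hedge Δ=-0.4535, bond B=148.4245.
  t=1,j=0: stock 118.1500 → up 160.6840 (V=67.1862), down 100.4275 (V=67.1862). Price 55.0707; hedge Δ=0.0000, bond B=55.0707.
  t=1,j=1: stock 189.0400 → up 257.0944 (V=31.8237), down 160.6840 (V=67.1862). Price 34.0419; hedge Δ=-0.3668, bond B=103.3802.
  t=0,j=0: stock 139.0000 → up 189.0400 (V=34.0419), down 118.1500 (V=55.0707). Price 32.6348; hedge Δ=-0.2966, bond B=73.8678.
Self-financing check: at every node Δ·S+B equals the discounted successor values.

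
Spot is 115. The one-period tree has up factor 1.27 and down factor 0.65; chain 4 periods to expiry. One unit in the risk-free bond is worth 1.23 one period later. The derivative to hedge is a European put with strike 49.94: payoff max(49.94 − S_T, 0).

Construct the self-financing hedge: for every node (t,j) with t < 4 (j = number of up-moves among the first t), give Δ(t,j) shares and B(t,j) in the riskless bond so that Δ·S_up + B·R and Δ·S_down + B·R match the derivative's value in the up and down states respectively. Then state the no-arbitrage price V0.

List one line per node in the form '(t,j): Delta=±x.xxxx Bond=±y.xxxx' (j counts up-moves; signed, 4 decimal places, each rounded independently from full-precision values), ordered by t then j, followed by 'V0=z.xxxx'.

(0,0): Delta=-0.0009 Bond=0.1086
(1,0): Delta=-0.0181 Bond=1.4180
(1,1): Delta=-0.0003 Bond=0.0450
(2,0): Delta=-0.2823 Bond=14.5816
(2,1): Delta=-0.0088 Bond=0.8588
(2,2): Delta=0.0000 Bond=0.0000
(3,0): Delta=-1.0000 Bond=40.6016
(3,1): Delta=-0.2570 Bond=16.3721
(3,2): Delta=0.0000 Bond=0.0000
(3,3): Delta=0.0000 Bond=0.0000
V0=0.0045

No-arbitrage ⇒ martingale measure with p* = (R−d)/(u−d) = 0.9355.
Payoff layer (t=4): V(4,0)=29.4118, V(4,1)=9.8310, V(4,2)=0.0000, V(4,3)=0.0000, V(4,4)=0.0000
Node (3,0) S=31.5819: V=(p*·9.8310+(1−p*)·29.4118)/1.23=9.0198; Δ=(9.8310−29.4118)/(40.1090−20.5282)=-1.0000; B=V−Δ·S=40.6016
Node (3,1) S=61.7061: V=(p*·0.0000+(1−p*)·9.8310)/1.23=0.5157; Δ=(0.0000−9.8310)/(78.3668−40.1090)=-0.2570; B=V−Δ·S=16.3721
Node (3,2) S=120.5643: V=(p*·0.0000+(1−p*)·0.0000)/1.23=0.0000; Δ=(0.0000−0.0000)/(153.1166−78.3668)=0.0000; B=V−Δ·S=0.0000
Node (3,3) S=235.5640: V=(p*·0.0000+(1−p*)·0.0000)/1.23=0.0000; Δ=(0.0000−0.0000)/(299.1663−153.1166)=0.0000; B=V−Δ·S=0.0000
Node (2,0) S=48.5875: V=(p*·0.5157+(1−p*)·9.0198)/1.23=0.8653; Δ=(0.5157−9.0198)/(61.7061−31.5819)=-0.2823; B=V−Δ·S=14.5816
Node (2,1) S=94.9325: V=(p*·0.0000+(1−p*)·0.5157)/1.23=0.0270; Δ=(0.0000−0.5157)/(120.5643−61.7061)=-0.0088; B=V−Δ·S=0.8588
Node (2,2) S=185.4835: V=(p*·0.0000+(1−p*)·0.0000)/1.23=0.0000; Δ=(0.0000−0.0000)/(235.5640−120.5643)=0.0000; B=V−Δ·S=0.0000
Node (1,0) S=74.7500: V=(p*·0.0270+(1−p*)·0.8653)/1.23=0.0660; Δ=(0.0270−0.8653)/(94.9325−48.5875)=-0.0181; B=V−Δ·S=1.4180
Node (1,1) S=146.0500: V=(p*·0.0000+(1−p*)·0.0270)/1.23=0.0014; Δ=(0.0000−0.0270)/(185.4835−94.9325)=-0.0003; B=V−Δ·S=0.0450
Node (0,0) S=115.0000: V=(p*·0.0014+(1−p*)·0.0660)/1.23=0.0045; Δ=(0.0014−0.0660)/(146.0500−74.7500)=-0.0009; B=V−Δ·S=0.1086
Check: Δ(0,0)·S0 + B(0,0) = 0.0045 = V0.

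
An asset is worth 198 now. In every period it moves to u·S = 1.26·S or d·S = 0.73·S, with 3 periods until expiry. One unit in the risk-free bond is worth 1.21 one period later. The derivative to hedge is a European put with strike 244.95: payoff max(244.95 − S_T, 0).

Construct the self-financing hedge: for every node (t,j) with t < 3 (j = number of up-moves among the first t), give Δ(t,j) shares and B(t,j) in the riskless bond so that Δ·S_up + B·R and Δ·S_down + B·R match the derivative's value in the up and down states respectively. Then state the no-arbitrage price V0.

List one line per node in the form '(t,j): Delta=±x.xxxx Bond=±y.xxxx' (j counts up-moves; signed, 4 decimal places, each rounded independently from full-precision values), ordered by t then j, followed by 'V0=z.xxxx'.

No-arbitrage ⇒ martingale measure with p* = (R−d)/(u−d) = 0.9057.
Terminal payoffs: V(3,0)=167.9246, V(3,1)=112.0021, V(3,2)=15.4783, V(3,3)=0.0000
  t=2,j=0: stock 105.5142 → up 132.9479 (V=112.0021), down 77.0254 (V=167.9246). Price 96.9238; hedge Δ=-1.0000, bond B=202.4380.
  t=2,j=1: stock 182.1204 → up 229.4717 (V=15.4783), down 132.9479 (V=112.0021). Price 20.3176; hedge Δ=-1.0000, bond B=202.4380.
  t=2,j=2: stock 314.3448 → up 396.0744 (V=0.0000), down 229.4717 (V=15.4783). Price 1.2068; hedge Δ=-0.0929, bond B=30.4111.
  t=1,j=0: stock 144.5400 → up 182.1204 (V=20.3176), down 105.5142 (V=96.9238). Price 22.7641; hedge Δ=-1.0000, bond B=167.3041.
  t=1,j=1: stock 249.4800 → up 314.3448 (V=1.2068), down 182.1204 (V=20.3176). Price 2.4874; hedge Δ=-0.1445, bond B=38.5455.
  t=0,j=0: stock 198.0000 → up 249.4800 (V=2.4874), down 144.5400 (V=22.7641). Price 3.6366; hedge Δ=-0.1932, bond B=41.8947.
Each (Δ,B) replicates both successor values, so the strategy is self-financing and V0 is arbitrage-free.

(0,0): Delta=-0.1932 Bond=41.8947
(1,0): Delta=-1.0000 Bond=167.3041
(1,1): Delta=-0.1445 Bond=38.5455
(2,0): Delta=-1.0000 Bond=202.4380
(2,1): Delta=-1.0000 Bond=202.4380
(2,2): Delta=-0.0929 Bond=30.4111
V0=3.6366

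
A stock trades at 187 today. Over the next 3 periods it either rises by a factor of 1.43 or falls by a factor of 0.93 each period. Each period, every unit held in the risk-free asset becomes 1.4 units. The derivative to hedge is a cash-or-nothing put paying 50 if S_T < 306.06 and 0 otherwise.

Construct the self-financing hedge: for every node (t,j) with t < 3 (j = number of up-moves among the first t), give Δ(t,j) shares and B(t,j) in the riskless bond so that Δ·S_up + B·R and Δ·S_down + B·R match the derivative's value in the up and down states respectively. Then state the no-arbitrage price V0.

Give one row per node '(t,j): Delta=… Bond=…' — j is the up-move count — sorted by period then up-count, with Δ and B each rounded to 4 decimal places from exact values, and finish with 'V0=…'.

No-arbitrage ⇒ martingale measure with p* = (R−d)/(u−d) = 0.9400.
Terminal values V(3,·): V(3,0)=50.0000, V(3,1)=50.0000, V(3,2)=0.0000, V(3,3)=0.0000
Node (2,0) S=161.7363: V=(p*·50.0000+(1−p*)·50.0000)/1.4=35.7143; Δ=(50.0000−50.0000)/(231.2829−150.4148)=0.0000; B=V−Δ·S=35.7143
Node (2,1) S=248.6913: V=(p*·0.0000+(1−p*)·50.0000)/1.4=2.1429; Δ=(0.0000−50.0000)/(355.6286−231.2829)=-0.4021; B=V−Δ·S=102.1429
Node (2,2) S=382.3963: V=(p*·0.0000+(1−p*)·0.0000)/1.4=0.0000; Δ=(0.0000−0.0000)/(546.8267−355.6286)=0.0000; B=V−Δ·S=0.0000
Node (1,0) S=173.9100: V=(p*·2.1429+(1−p*)·35.7143)/1.4=2.9694; Δ=(2.1429−35.7143)/(248.6913−161.7363)=-0.3861; B=V−Δ·S=70.1122
Node (1,1) S=267.4100: V=(p*·0.0000+(1−p*)·2.1429)/1.4=0.0918; Δ=(0.0000−2.1429)/(382.3963−248.6913)=-0.0160; B=V−Δ·S=4.3776
Node (0,0) S=187.0000: V=(p*·0.0918+(1−p*)·2.9694)/1.4=0.1889; Δ=(0.0918−2.9694)/(267.4100−173.9100)=-0.0308; B=V−Δ·S=5.9440
Check: Δ(0,0)·S0 + B(0,0) = 0.1889 = V0.

(0,0): Delta=-0.0308 Bond=5.9440
(1,0): Delta=-0.3861 Bond=70.1122
(1,1): Delta=-0.0160 Bond=4.3776
(2,0): Delta=0.0000 Bond=35.7143
(2,1): Delta=-0.4021 Bond=102.1429
(2,2): Delta=0.0000 Bond=0.0000
V0=0.1889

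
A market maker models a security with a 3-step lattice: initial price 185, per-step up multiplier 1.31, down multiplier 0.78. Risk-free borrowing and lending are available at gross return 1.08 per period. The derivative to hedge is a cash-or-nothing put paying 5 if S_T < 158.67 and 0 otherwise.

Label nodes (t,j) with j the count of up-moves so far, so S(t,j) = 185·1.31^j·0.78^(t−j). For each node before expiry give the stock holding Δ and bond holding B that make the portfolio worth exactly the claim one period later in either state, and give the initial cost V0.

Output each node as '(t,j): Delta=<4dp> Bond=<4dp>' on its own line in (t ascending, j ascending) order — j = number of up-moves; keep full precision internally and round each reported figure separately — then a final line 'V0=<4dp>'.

(0,0): Delta=-0.0215 Bond=5.5672
(1,0): Delta=-0.0343 Bond=7.8577
(1,1): Delta=-0.0156 Bond=4.5980
(2,0): Delta=0.0000 Bond=4.6296
(2,1): Delta=-0.0499 Bond=11.4430
(2,2): Delta=0.0000 Bond=0.0000
V0=1.5937

Risk-neutral probability p* = (R−d)/(u−d) = (1.08−0.78)/(1.31−0.78) = 0.5660.
Terminal payoffs: V(3,0)=5.0000, V(3,1)=5.0000, V(3,2)=0.0000, V(3,3)=0.0000
  t=2,j=0: stock 112.5540 → up 147.4457 (V=5.0000), down 87.7921 (V=5.0000). Price 4.6296; hedge Δ=0.0000, bond B=4.6296.
  t=2,j=1: stock 189.0330 → up 247.6332 (V=0.0000), down 147.4457 (V=5.0000). Price 2.0091; hedge Δ=-0.0499, bond B=11.4430.
  t=2,j=2: stock 317.4785 → up 415.8968 (V=0.0000), down 247.6332 (V=0.0000). Price 0.0000; hedge Δ=0.0000, bond B=0.0000.
  t=1,j=0: stock 144.3000 → up 189.0330 (V=2.0091), down 112.5540 (V=4.6296). Price 2.9132; hedge Δ=-0.0343, bond B=7.8577.
  t=1,j=1: stock 242.3500 → up 317.4785 (V=0.0000), down 189.0330 (V=2.0091). Price 0.8073; hedge Δ=-0.0156, bond B=4.5980.
  t=0,j=0: stock 185.0000 → up 242.3500 (V=0.8073), down 144.3000 (V=2.9132). Price 1.5937; hedge Δ=-0.0215, bond B=5.5672.
Each (Δ,B) replicates both successor values, so the strategy is self-financing and V0 is arbitrage-free.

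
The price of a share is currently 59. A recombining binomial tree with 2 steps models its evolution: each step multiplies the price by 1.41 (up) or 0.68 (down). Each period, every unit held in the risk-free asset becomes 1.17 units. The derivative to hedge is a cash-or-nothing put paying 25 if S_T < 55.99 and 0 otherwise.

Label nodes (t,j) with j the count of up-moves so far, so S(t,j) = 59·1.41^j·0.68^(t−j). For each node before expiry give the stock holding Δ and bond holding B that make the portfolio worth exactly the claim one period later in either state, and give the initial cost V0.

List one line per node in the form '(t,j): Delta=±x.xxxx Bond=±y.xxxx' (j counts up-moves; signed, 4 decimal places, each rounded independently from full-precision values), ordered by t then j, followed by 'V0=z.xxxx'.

Under the risk-neutral measure, an up-move has probability p* = (R−d)/(u−d) = 0.6712 and values discount at R = 1.17.
Payoff layer (t=2): V(2,0)=25.0000, V(2,1)=0.0000, V(2,2)=0.0000
Node (1,0) S=40.1200: V=(p*·0.0000+(1−p*)·25.0000)/1.17=7.0249; Δ=(0.0000−25.0000)/(56.5692−27.2816)=-0.8536; B=V−Δ·S=41.2715
Node (1,1) S=83.1900: V=(p*·0.0000+(1−p*)·0.0000)/1.17=0.0000; Δ=(0.0000−0.0000)/(117.2979−56.5692)=0.0000; B=V−Δ·S=0.0000
Node (0,0) S=59.0000: V=(p*·0.0000+(1−p*)·7.0249)/1.17=1.9740; Δ=(0.0000−7.0249)/(83.1900−40.1200)=-0.1631; B=V−Δ·S=11.5972
Each (Δ,B) replicates both successor values, so the strategy is self-financing and V0 is arbitrage-free.

(0,0): Delta=-0.1631 Bond=11.5972
(1,0): Delta=-0.8536 Bond=41.2715
(1,1): Delta=0.0000 Bond=0.0000
V0=1.9740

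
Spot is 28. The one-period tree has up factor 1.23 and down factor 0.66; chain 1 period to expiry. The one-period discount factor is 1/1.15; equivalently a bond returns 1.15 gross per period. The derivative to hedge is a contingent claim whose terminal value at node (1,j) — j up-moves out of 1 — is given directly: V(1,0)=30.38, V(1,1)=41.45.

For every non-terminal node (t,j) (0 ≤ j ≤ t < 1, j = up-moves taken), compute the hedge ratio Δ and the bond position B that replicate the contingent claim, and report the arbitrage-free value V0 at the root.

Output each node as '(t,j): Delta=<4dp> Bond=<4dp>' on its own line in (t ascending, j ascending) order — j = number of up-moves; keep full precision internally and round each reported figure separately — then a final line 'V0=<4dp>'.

(0,0): Delta=0.6936 Bond=15.2714
V0=34.6924

Under the risk-neutral measure, an up-move has probability p* = (R−d)/(u−d) = 0.8596 and values discount at R = 1.15.
Terminal payoffs: V(1,0)=30.3800, V(1,1)=41.4500
Node (0,0) S=28.0000: V=(p*·41.4500+(1−p*)·30.3800)/1.15=34.6924; Δ=(41.4500−30.3800)/(34.4400−18.4800)=0.6936; B=V−Δ·S=15.2714
Each (Δ,B) replicates both successor values, so the strategy is self-financing and V0 is arbitrage-free.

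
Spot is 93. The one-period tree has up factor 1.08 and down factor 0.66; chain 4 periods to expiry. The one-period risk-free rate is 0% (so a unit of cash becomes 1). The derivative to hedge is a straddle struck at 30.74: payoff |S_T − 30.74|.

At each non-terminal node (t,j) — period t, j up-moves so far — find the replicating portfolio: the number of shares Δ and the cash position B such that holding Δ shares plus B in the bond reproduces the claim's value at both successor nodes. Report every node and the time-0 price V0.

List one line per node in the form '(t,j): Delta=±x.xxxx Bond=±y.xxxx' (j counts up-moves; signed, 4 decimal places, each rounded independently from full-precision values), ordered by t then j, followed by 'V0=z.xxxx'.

(0,0): Delta=0.9876 Bond=-29.4705
(1,0): Delta=0.9238 Bond=-25.5533
(1,1): Delta=0.9968 Bond=-30.3922
(2,0): Delta=0.5712 Bond=-11.2696
(2,1): Delta=0.9745 Bond=-28.9141
(2,2): Delta=1.0000 Bond=-30.7400
(3,0): Delta=-1.0000 Bond=30.7400
(3,1): Delta=0.7971 Bond=-21.1542
(3,2): Delta=1.0000 Bond=-30.7400
(3,3): Delta=1.0000 Bond=-30.7400
V0=62.3779

Since d<R<u, set p* = (R−d)/(u−d) = 0.8095; price each node as the discounted p*-expectation of its children.
Terminal payoffs: V(4,0)=13.0935, V(4,1)=1.8639, V(4,2)=16.5118, V(4,3)=46.5811, V(4,4)=95.7855
(3,0): S=26.7371. Δ = (V_up−V_dn)/(S_up−S_dn) = (1.8639−13.0935)/(28.8761−17.6465) = -1.0000. V = [p*·1.8639 + (1−p*)·13.0935]/1 = 4.0029. B = V − Δ·S = 30.7400.
(3,1): S=43.7517. Δ = (V_up−V_dn)/(S_up−S_dn) = (16.5118−1.8639)/(47.2518−28.8761) = 0.7971. V = [p*·16.5118 + (1−p*)·1.8639]/1 = 13.7217. B = V − Δ·S = -21.1542.
(3,2): S=71.5936. Δ = (V_up−V_dn)/(S_up−S_dn) = (46.5811−16.5118)/(77.3211−47.2518) = 1.0000. V = [p*·46.5811 + (1−p*)·16.5118]/1 = 40.8536. B = V − Δ·S = -30.7400.
(3,3): S=117.1532. Δ = (V_up−V_dn)/(S_up−S_dn) = (95.7855−46.5811)/(126.5255−77.3211) = 1.0000. V = [p*·95.7855 + (1−p*)·46.5811]/1 = 86.4132. B = V − Δ·S = -30.7400.
(2,0): S=40.5108. Δ = (V_up−V_dn)/(S_up−S_dn) = (13.7217−4.0029)/(43.7517−26.7371) = 0.5712. V = [p*·13.7217 + (1−p*)·4.0029]/1 = 11.8705. B = V − Δ·S = -11.2696.
(2,1): S=66.2904. Δ = (V_up−V_dn)/(S_up−S_dn) = (40.8536−13.7217)/(71.5936−43.7517) = 0.9745. V = [p*·40.8536 + (1−p*)·13.7217]/1 = 35.6856. B = V − Δ·S = -28.9141.
(2,2): S=108.4752. Δ = (V_up−V_dn)/(S_up−S_dn) = (86.4132−40.8536)/(117.1532−71.5936) = 1.0000. V = [p*·86.4132 + (1−p*)·40.8536]/1 = 77.7352. B = V − Δ·S = -30.7400.
(1,0): S=61.3800. Δ = (V_up−V_dn)/(S_up−S_dn) = (35.6856−11.8705)/(66.2904−40.5108) = 0.9238. V = [p*·35.6856 + (1−p*)·11.8705]/1 = 31.1494. B = V − Δ·S = -25.5533.
(1,1): S=100.4400. Δ = (V_up−V_dn)/(S_up−S_dn) = (77.7352−35.6856)/(108.4752−66.2904) = 0.9968. V = [p*·77.7352 + (1−p*)·35.6856]/1 = 69.7258. B = V − Δ·S = -30.3922.
(0,0): S=93.0000. Δ = (V_up−V_dn)/(S_up−S_dn) = (69.7258−31.1494)/(100.4400−61.3800) = 0.9876. V = [p*·69.7258 + (1−p*)·31.1494]/1 = 62.3779. B = V − Δ·S = -29.4705.
Each (Δ,B) replicates both successor values, so the strategy is self-financing and V0 is arbitrage-free.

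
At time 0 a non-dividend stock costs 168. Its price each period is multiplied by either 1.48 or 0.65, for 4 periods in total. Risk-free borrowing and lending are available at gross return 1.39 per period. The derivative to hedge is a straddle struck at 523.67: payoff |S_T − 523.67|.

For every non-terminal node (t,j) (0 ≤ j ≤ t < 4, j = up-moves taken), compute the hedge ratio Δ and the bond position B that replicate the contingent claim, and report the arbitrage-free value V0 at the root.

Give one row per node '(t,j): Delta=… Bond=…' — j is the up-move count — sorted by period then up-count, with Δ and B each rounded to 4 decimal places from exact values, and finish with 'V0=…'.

Risk-neutral probability p* = (R−d)/(u−d) = (1.39−0.65)/(1.48−0.65) = 0.8916.
Terminal payoffs: V(4,0)=493.6809, V(4,1)=455.3872, V(4,2)=368.1954, V(4,3)=169.6663, V(4,4)=282.3692
  t=3,j=0: stock 46.1370 → up 68.2828 (V=455.3872), down 29.9891 (V=493.6809). Price 330.6040; hedge Δ=-1.0000, bond B=376.7410.
  t=3,j=1: stock 105.0504 → up 155.4746 (V=368.1954), down 68.2828 (V=455.3872). Price 271.6906; hedge Δ=-1.0000, bond B=376.7410.
  t=3,j=2: stock 239.1917 → up 354.0037 (V=169.6663), down 155.4746 (V=368.1954). Price 137.5493; hedge Δ=-1.0000, bond B=376.7410.
  t=3,j=3: stock 544.6211 → up 806.0392 (V=282.3692), down 354.0037 (V=169.6663). Price 194.3513; hedge Δ=0.2493, bond B=58.5648.
  t=2,j=0: stock 70.9800 → up 105.0504 (V=271.6906), down 46.1370 (V=330.6040). Price 200.0567; hedge Δ=-1.0000, bond B=271.0367.
  t=2,j=1: stock 161.6160 → up 239.1917 (V=137.5493), down 105.0504 (V=271.6906). Price 109.4207; hedge Δ=-1.0000, bond B=271.0367.
  t=2,j=2: stock 367.9872 → up 544.6211 (V=194.3513), down 239.1917 (V=137.5493). Price 135.3900; hedge Δ=0.1860, bond B=66.9538.
  t=1,j=0: stock 109.2000 → up 161.6160 (V=109.4207), down 70.9800 (V=200.0567). Price 85.7904; hedge Δ=-1.0000, bond B=194.9904.
  t=1,j=1: stock 248.6400 → up 367.9872 (V=135.3900), down 161.6160 (V=109.4207). Price 95.3770; hedge Δ=0.1258, bond B=64.0887.
  t=0,j=0: stock 168.0000 → up 248.6400 (V=95.3770), down 109.2000 (V=85.7904). Price 67.8687; hedge Δ=0.0688, bond B=56.3186.
Check: Δ(0,0)·S0 + B(0,0) = 67.8687 = V0.

(0,0): Delta=0.0688 Bond=56.3186
(1,0): Delta=-1.0000 Bond=194.9904
(1,1): Delta=0.1258 Bond=64.0887
(2,0): Delta=-1.0000 Bond=271.0367
(2,1): Delta=-1.0000 Bond=271.0367
(2,2): Delta=0.1860 Bond=66.9538
(3,0): Delta=-1.0000 Bond=376.7410
(3,1): Delta=-1.0000 Bond=376.7410
(3,2): Delta=-1.0000 Bond=376.7410
(3,3): Delta=0.2493 Bond=58.5648
V0=67.8687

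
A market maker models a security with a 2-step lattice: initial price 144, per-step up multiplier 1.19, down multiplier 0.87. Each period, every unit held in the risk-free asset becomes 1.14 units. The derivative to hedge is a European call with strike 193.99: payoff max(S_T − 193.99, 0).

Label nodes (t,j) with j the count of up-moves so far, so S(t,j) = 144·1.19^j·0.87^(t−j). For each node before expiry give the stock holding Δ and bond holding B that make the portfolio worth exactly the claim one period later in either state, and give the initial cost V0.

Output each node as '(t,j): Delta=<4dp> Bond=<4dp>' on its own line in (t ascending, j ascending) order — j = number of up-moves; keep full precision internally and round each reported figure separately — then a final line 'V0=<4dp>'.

Under the risk-neutral measure, an up-move has probability p* = (R−d)/(u−d) = 0.8437 and values discount at R = 1.14.
Terminal values V(2,·): V(2,0)=0.0000, V(2,1)=0.0000, V(2,2)=9.9284
  t=1,j=0: stock 125.2800 → up 149.0832 (V=0.0000), down 108.9936 (V=0.0000). Price 0.0000; hedge Δ=0.0000, bond B=0.0000.
  t=1,j=1: stock 171.3600 → up 203.9184 (V=9.9284), down 149.0832 (V=0.0000). Price 7.3483; hedge Δ=0.1811, bond B=-23.6779.
  t=0,j=0: stock 144.0000 → up 171.3600 (V=7.3483), down 125.2800 (V=0.0000). Price 5.4387; hedge Δ=0.1595, bond B=-17.5248.
Each (Δ,B) replicates both successor values, so the strategy is self-financing and V0 is arbitrage-free.

(0,0): Delta=0.1595 Bond=-17.5248
(1,0): Delta=0.0000 Bond=0.0000
(1,1): Delta=0.1811 Bond=-23.6779
V0=5.4387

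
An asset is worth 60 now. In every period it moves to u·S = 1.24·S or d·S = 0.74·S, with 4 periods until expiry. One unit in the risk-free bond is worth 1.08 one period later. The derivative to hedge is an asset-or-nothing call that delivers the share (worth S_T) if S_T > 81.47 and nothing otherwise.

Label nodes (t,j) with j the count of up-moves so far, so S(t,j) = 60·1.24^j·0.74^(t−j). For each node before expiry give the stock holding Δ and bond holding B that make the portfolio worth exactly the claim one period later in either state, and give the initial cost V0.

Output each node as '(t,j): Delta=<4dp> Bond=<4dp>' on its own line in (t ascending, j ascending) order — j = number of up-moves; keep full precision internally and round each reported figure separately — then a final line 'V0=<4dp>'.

Since d<R<u, set p* = (R−d)/(u−d) = 0.6800; price each node as the discounted p*-expectation of its children.
Terminal payoffs: V(4,0)=0.0000, V(4,1)=0.0000, V(4,2)=0.0000, V(4,3)=84.6541, V(4,4)=141.8528
(3,0): S=24.3134. Δ = (V_up−V_dn)/(S_up−S_dn) = (0.0000−0.0000)/(30.1487−17.9919) = 0.0000. V = [p*·0.0000 + (1−p*)·0.0000]/1.08 = 0.0000. B = V − Δ·S = 0.0000.
(3,1): S=40.7414. Δ = (V_up−V_dn)/(S_up−S_dn) = (0.0000−0.0000)/(50.5194−30.1487) = 0.0000. V = [p*·0.0000 + (1−p*)·0.0000]/1.08 = 0.0000. B = V − Δ·S = 0.0000.
(3,2): S=68.2694. Δ = (V_up−V_dn)/(S_up−S_dn) = (84.6541−0.0000)/(84.6541−50.5194) = 2.4800. V = [p*·84.6541 + (1−p*)·0.0000]/1.08 = 53.3007. B = V − Δ·S = -116.0075.
(3,3): S=114.3974. Δ = (V_up−V_dn)/(S_up−S_dn) = (141.8528−84.6541)/(141.8528−84.6541) = 1.0000. V = [p*·141.8528 + (1−p*)·84.6541]/1.08 = 114.3974. B = V − Δ·S = 0.0000.
(2,0): S=32.8560. Δ = (V_up−V_dn)/(S_up−S_dn) = (0.0000−0.0000)/(40.7414−24.3134) = 0.0000. V = [p*·0.0000 + (1−p*)·0.0000]/1.08 = 0.0000. B = V − Δ·S = 0.0000.
(2,1): S=55.0560. Δ = (V_up−V_dn)/(S_up−S_dn) = (53.3007−0.0000)/(68.2694−40.7414) = 1.9362. V = [p*·53.3007 + (1−p*)·0.0000]/1.08 = 33.5597. B = V − Δ·S = -73.0417.
(2,2): S=92.2560. Δ = (V_up−V_dn)/(S_up−S_dn) = (114.3974−53.3007)/(114.3974−68.2694) = 1.3245. V = [p*·114.3974 + (1−p*)·53.3007]/1.08 = 87.8208. B = V − Δ·S = -34.3726.
(1,0): S=44.4000. Δ = (V_up−V_dn)/(S_up−S_dn) = (33.5597−0.0000)/(55.0560−32.8560) = 1.5117. V = [p*·33.5597 + (1−p*)·0.0000]/1.08 = 21.1302. B = V − Δ·S = -45.9892.
(1,1): S=74.4000. Δ = (V_up−V_dn)/(S_up−S_dn) = (87.8208−33.5597)/(92.2560−55.0560) = 1.4586. V = [p*·87.8208 + (1−p*)·33.5597]/1.08 = 65.2382. B = V − Δ·S = -43.2840.
(0,0): S=60.0000. Δ = (V_up−V_dn)/(S_up−S_dn) = (65.2382−21.1302)/(74.4000−44.4000) = 1.4703. V = [p*·65.2382 + (1−p*)·21.1302]/1.08 = 47.3367. B = V − Δ·S = -40.8793.
Each (Δ,B) replicates both successor values, so the strategy is self-financing and V0 is arbitrage-free.

(0,0): Delta=1.4703 Bond=-40.8793
(1,0): Delta=1.5117 Bond=-45.9892
(1,1): Delta=1.4586 Bond=-43.2840
(2,0): Delta=0.0000 Bond=0.0000
(2,1): Delta=1.9362 Bond=-73.0417
(2,2): Delta=1.3245 Bond=-34.3726
(3,0): Delta=0.0000 Bond=0.0000
(3,1): Delta=0.0000 Bond=0.0000
(3,2): Delta=2.4800 Bond=-116.0075
(3,3): Delta=1.0000 Bond=0.0000
V0=47.3367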